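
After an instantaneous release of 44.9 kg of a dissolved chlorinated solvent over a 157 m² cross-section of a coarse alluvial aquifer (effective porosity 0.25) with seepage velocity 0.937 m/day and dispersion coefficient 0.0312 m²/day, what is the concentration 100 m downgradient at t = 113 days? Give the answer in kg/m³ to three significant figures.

For an instantaneous plane source, C(x,t) = M/(n_e·A·√(4πDt)) · exp(−(x−vt)²/(4Dt)), with n_e·A the pore (flow) area.
Plume center vt = 0.937 × 113 = 105.881 m, so the well at 100 m is 5.881 m upgradient of the peak.
√(4πDt) = 6.656 m, giving peak height M/(n_e·A·√(4πDt)) = 44.9/(0.25 × 157 × 6.656) = 0.1719 kg/m³.
(x−vt)²/(4Dt) = (-5.881)²/(4 × 0.0312 × 113) = 2.453; exp(−2.453) = 0.08604.
C = 0.1719 × 0.08604 = 0.0148 kg/m³.

0.0148 kg/m³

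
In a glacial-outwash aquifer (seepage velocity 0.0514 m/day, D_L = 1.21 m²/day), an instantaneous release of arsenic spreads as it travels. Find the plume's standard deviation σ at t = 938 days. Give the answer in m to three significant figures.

Dispersive spreading gives a Gaussian with σ² = 2Dt; advection only shifts the center.
σ = √(2 × 1.21 × 938) = 47.6 m.

47.6 m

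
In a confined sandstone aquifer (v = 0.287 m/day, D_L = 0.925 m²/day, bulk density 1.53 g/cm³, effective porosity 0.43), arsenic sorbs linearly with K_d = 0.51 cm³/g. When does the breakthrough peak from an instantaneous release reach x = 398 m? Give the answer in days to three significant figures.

Retardation factor R = 1 + ρ_b·K_d/n = 1 + 1.53 × 0.51/0.43 = 2.815.
Sorption retards both mechanisms: v_R = v/R = 0.1020 m/day, D_R = D/R = 0.3286 m²/day.
Peak time from v_R²t² + 2D_R t − x² = 0: t = (√(D_R² + v_R²x²) − D_R)/v_R².
√(D_R² + v_R²x²) = √(0.3286² + 0.1020² × 398²) = 40.60; v_R² = 0.01040.
t = (40.60 − 0.3286)/0.01040 = 3870 days.

3870 days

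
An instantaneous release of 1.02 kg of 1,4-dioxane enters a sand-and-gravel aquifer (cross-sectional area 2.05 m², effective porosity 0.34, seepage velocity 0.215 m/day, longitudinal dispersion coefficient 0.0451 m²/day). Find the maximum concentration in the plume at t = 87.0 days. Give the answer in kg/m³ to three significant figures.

0.208 kg/m³

The peak of an instantaneous 1D plume sits at x = vt; there the Gaussian factor is 1 and C_max = M/(n_e·A·√(4πDt)), where n_e·A is the pore area the mass is dissolved in.
√(4πDt) = √(4π × 0.0451 × 87.0) = 7.022 m, so C_max = 1.02/(0.34 × 2.05 × 7.022) = 0.208 kg/m³.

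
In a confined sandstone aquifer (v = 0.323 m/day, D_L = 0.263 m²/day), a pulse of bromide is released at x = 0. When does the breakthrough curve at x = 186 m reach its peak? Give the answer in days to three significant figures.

For the 1D instantaneous-source solution, setting ∂C/∂t = 0 at fixed x gives v²t² + 2Dt − x² = 0, so t = (√(D² + v²x²) − D)/v².
√(D² + v²x²) = √(0.263² + 0.323² × 186²) = 60.08; v² = 0.104329.
t = (60.08 − 0.263)/0.104329 = 573 days (vs. the pure-advection estimate x/v = 576 d).

573 days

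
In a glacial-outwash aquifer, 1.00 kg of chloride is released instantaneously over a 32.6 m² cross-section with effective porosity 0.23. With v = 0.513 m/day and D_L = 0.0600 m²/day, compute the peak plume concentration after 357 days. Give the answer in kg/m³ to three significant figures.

0.00813 kg/m³

The peak of an instantaneous 1D plume sits at x = vt; there the Gaussian factor is 1 and C_max = M/(n_e·A·√(4πDt)), where n_e·A is the pore area the mass is dissolved in.
√(4πDt) = √(4π × 0.0600 × 357) = 16.41 m, so C_max = 1.00/(0.23 × 32.6 × 16.41) = 0.00813 kg/m³.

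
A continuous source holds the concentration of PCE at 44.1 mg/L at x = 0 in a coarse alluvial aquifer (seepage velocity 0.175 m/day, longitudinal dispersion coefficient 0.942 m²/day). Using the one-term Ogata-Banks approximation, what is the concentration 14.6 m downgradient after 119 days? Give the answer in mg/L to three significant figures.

For a continuous step input, C/C₀ ≈ ½·erfc((x−vt)/(2√(Dt))).
vt = 0.175 × 119 = 20.825 m and 2√(Dt) = 2√(0.942 × 119) = 21.18 m.
Argument (x−vt)/(2√(Dt)) = (14.6 − 20.825)/21.18 = -0.2939; ½·erfc(-0.2939) = 0.6612.
C = 44.1 × 0.6612 = 29.2 mg/L.

29.2 mg/L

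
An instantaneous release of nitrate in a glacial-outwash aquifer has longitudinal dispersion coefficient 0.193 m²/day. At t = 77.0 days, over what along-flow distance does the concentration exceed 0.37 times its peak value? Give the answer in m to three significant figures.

15.4 m

The plume is Gaussian with σ = √(2Dt) = √(2 × 0.193 × 77.0) = 5.452 m.
C/C_peak = exp(−Δx²/(2σ²)) = 0.37 ⇒ Δx = σ·√(−2 ln 0.37) = 5.452 × 1.410 = 7.687 m.
Width = 2Δx = 15.4 m.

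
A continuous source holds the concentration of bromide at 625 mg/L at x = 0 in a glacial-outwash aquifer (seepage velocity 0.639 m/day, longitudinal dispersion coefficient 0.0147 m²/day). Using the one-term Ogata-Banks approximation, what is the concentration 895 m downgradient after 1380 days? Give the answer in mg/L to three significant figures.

For a continuous step input, C/C₀ ≈ ½·erfc((x−vt)/(2√(Dt))).
vt = 0.639 × 1380 = 881.82 m and 2√(Dt) = 2√(0.0147 × 1380) = 9.008 m.
Argument (x−vt)/(2√(Dt)) = (895 − 881.82)/9.008 = 1.463; ½·erfc(1.463) = 0.01927.
C = 625 × 0.01927 = 12.0 mg/L.

12.0 mg/L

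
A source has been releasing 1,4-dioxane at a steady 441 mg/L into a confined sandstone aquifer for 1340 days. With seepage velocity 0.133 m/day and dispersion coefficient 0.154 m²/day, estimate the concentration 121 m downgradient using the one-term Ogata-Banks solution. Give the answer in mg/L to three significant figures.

For a continuous step input, C/C₀ ≈ ½·erfc((x−vt)/(2√(Dt))).
vt = 0.133 × 1340 = 178.22 m and 2√(Dt) = 2√(0.154 × 1340) = 28.73 m.
Argument (x−vt)/(2√(Dt)) = (121 − 178.22)/28.73 = -1.992; ½·erfc(-1.992) = 0.9976.
C = 441 × 0.9976 = 440 mg/L.

440 mg/L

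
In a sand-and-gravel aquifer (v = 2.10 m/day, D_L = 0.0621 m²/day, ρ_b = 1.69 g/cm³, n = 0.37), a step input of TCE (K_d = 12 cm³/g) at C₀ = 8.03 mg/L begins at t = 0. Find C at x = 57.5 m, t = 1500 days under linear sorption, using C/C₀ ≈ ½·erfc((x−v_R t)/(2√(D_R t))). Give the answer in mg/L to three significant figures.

2.26 mg/L

Retardation factor R = 1 + ρ_b·K_d/n = 1 + 1.69 × 12/0.37 = 55.81.
Sorption retards both mechanisms: v_R = v/R = 0.03763 m/day, D_R = D/R = 0.001113 m²/day.
v_R·t = 0.03763 × 1500 = 56.445 m; 2√(D_R t) = 2.584 m; argument = (57.5 − 56.445)/2.584 = 0.4083.
C = C₀ × ½·erfc(0.4083) = 8.03 × 0.2818 = 2.26 mg/L.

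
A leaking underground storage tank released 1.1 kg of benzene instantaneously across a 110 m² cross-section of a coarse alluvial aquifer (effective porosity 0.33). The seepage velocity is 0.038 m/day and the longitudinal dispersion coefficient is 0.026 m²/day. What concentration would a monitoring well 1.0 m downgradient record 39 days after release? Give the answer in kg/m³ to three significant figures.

0.00802 kg/m³

For an instantaneous plane source, C(x,t) = M/(n_e·A·√(4πDt)) · exp(−(x−vt)²/(4Dt)), with n_e·A the pore (flow) area.
Plume center vt = 0.038 × 39 = 1.482 m, so the well at 1.0 m is 0.482 m upgradient of the peak.
√(4πDt) = 3.570 m, giving peak height M/(n_e·A·√(4πDt)) = 1.1/(0.33 × 110 × 3.570) = 0.008488 kg/m³.
(x−vt)²/(4Dt) = (-0.482)²/(4 × 0.026 × 39) = 0.05728; exp(−0.05728) = 0.9443.
C = 0.008488 × 0.9443 = 0.00802 kg/m³.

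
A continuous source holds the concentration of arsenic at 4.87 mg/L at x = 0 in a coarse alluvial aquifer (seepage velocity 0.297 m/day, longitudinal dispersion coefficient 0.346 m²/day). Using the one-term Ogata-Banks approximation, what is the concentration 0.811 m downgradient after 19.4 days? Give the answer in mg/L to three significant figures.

For a continuous step input, C/C₀ ≈ ½·erfc((x−vt)/(2√(Dt))).
vt = 0.297 × 19.4 = 5.7618 m and 2√(Dt) = 2√(0.346 × 19.4) = 5.182 m.
Argument (x−vt)/(2√(Dt)) = (0.811 − 5.7618)/5.182 = -0.9554; ½·erfc(-0.9554) = 0.9117.
C = 4.87 × 0.9117 = 4.44 mg/L.

4.44 mg/L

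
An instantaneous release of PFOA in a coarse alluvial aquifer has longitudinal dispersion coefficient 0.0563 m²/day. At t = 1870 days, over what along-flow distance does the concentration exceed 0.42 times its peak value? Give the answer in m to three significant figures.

38.2 m

The plume is Gaussian with σ = √(2Dt) = √(2 × 0.0563 × 1870) = 14.51 m.
C/C_peak = exp(−Δx²/(2σ²)) = 0.42 ⇒ Δx = σ·√(−2 ln 0.42) = 14.51 × 1.317 = 19.11 m.
Width = 2Δx = 38.2 m.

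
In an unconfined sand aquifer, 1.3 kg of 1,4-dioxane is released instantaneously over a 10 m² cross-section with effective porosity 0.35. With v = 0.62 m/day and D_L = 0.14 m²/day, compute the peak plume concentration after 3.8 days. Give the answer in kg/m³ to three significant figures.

0.144 kg/m³

The peak of an instantaneous 1D plume sits at x = vt; there the Gaussian factor is 1 and C_max = M/(n_e·A·√(4πDt)), where n_e·A is the pore area the mass is dissolved in.
√(4πDt) = √(4π × 0.14 × 3.8) = 2.586 m, so C_max = 1.3/(0.35 × 10 × 2.586) = 0.144 kg/m³.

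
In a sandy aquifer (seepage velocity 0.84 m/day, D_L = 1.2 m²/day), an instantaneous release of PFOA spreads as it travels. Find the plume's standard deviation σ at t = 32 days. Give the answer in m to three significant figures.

Dispersive spreading gives a Gaussian with σ² = 2Dt; advection only shifts the center.
σ = √(2 × 1.2 × 32) = 8.76 m.

8.76 m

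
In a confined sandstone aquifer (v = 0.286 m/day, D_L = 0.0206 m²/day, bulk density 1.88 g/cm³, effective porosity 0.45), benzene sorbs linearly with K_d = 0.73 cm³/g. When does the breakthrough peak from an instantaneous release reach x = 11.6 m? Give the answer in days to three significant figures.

163 days

Retardation factor R = 1 + ρ_b·K_d/n = 1 + 1.88 × 0.73/0.45 = 4.050.
Sorption retards both mechanisms: v_R = v/R = 0.07062 m/day, D_R = D/R = 0.005086 m²/day.
Peak time from v_R²t² + 2D_R t − x² = 0: t = (√(D_R² + v_R²x²) − D_R)/v_R².
√(D_R² + v_R²x²) = √(0.005086² + 0.07062² × 11.6²) = 0.8192; v_R² = 0.004987.
t = (0.8192 − 0.005086)/0.004987 = 163 days.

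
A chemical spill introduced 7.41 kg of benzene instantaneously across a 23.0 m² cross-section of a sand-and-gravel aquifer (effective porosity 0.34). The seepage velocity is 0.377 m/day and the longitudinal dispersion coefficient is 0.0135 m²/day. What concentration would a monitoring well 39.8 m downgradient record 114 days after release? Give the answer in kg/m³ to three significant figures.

0.0418 kg/m³

For an instantaneous plane source, C(x,t) = M/(n_e·A·√(4πDt)) · exp(−(x−vt)²/(4Dt)), with n_e·A the pore (flow) area.
Plume center vt = 0.377 × 114 = 42.978 m, so the well at 39.8 m is 3.178 m upgradient of the peak.
√(4πDt) = 4.398 m, giving peak height M/(n_e·A·√(4πDt)) = 7.41/(0.34 × 23.0 × 4.398) = 0.2155 kg/m³.
(x−vt)²/(4Dt) = (-3.178)²/(4 × 0.0135 × 114) = 1.641; exp(−1.641) = 0.1938.
C = 0.2155 × 0.1938 = 0.0418 kg/m³.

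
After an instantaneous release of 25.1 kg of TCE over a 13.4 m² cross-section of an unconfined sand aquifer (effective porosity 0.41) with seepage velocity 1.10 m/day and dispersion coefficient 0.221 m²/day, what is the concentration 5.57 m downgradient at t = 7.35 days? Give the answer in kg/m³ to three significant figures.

For an instantaneous plane source, C(x,t) = M/(n_e·A·√(4πDt)) · exp(−(x−vt)²/(4Dt)), with n_e·A the pore (flow) area.
Plume center vt = 1.10 × 7.35 = 8.085 m, so the well at 5.57 m is 2.515 m upgradient of the peak.
√(4πDt) = 4.518 m, giving peak height M/(n_e·A·√(4πDt)) = 25.1/(0.41 × 13.4 × 4.518) = 1.011 kg/m³.
(x−vt)²/(4Dt) = (-2.515)²/(4 × 0.221 × 7.35) = 0.9735; exp(−0.9735) = 0.3778.
C = 1.011 × 0.3778 = 0.382 kg/m³.

0.382 kg/m³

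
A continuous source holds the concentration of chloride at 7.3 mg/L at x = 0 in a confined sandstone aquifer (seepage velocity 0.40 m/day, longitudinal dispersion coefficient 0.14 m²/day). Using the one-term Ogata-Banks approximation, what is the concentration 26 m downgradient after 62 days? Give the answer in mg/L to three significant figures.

For a continuous step input, C/C₀ ≈ ½·erfc((x−vt)/(2√(Dt))).
vt = 0.40 × 62 = 24.8 m and 2√(Dt) = 2√(0.14 × 62) = 5.892 m.
Argument (x−vt)/(2√(Dt)) = (26 − 24.8)/5.892 = 0.2037; ½·erfc(0.2037) = 0.3866.
C = 7.3 × 0.3866 = 2.82 mg/L.

2.82 mg/L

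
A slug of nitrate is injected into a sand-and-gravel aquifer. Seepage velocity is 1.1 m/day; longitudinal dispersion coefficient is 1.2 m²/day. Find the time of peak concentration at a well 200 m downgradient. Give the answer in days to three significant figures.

181 days

For the 1D instantaneous-source solution, setting ∂C/∂t = 0 at fixed x gives v²t² + 2Dt − x² = 0, so t = (√(D² + v²x²) − D)/v².
√(D² + v²x²) = √(1.2² + 1.1² × 200²) = 220.0; v² = 1.21.
t = (220.0 − 1.2)/1.21 = 181 days (vs. the pure-advection estimate x/v = 182 d).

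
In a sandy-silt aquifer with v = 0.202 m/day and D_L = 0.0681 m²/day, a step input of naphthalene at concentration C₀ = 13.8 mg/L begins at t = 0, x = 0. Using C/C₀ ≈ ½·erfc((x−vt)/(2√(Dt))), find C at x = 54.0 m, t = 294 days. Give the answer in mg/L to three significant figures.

11.1 mg/L

For a continuous step input, C/C₀ ≈ ½·erfc((x−vt)/(2√(Dt))).
vt = 0.202 × 294 = 59.388 m and 2√(Dt) = 2√(0.0681 × 294) = 8.949 m.
Argument (x−vt)/(2√(Dt)) = (54.0 − 59.388)/8.949 = -0.6021; ½·erfc(-0.6021) = 0.8028.
C = 13.8 × 0.8028 = 11.1 mg/L.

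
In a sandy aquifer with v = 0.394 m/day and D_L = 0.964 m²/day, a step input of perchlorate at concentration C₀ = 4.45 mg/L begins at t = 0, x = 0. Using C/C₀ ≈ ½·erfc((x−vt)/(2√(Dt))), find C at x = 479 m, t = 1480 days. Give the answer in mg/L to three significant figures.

4.34 mg/L

For a continuous step input, C/C₀ ≈ ½·erfc((x−vt)/(2√(Dt))).
vt = 0.394 × 1480 = 583.12 m and 2√(Dt) = 2√(0.964 × 1480) = 75.54 m.
Argument (x−vt)/(2√(Dt)) = (479 − 583.12)/75.54 = -1.378; ½·erfc(-1.378) = 0.9743.
C = 4.45 × 0.9743 = 4.34 mg/L.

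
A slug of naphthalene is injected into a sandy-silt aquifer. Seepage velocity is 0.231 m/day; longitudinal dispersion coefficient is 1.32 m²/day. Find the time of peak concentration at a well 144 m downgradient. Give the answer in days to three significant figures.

599 days

For the 1D instantaneous-source solution, setting ∂C/∂t = 0 at fixed x gives v²t² + 2Dt − x² = 0, so t = (√(D² + v²x²) − D)/v².
√(D² + v²x²) = √(1.32² + 0.231² × 144²) = 33.29; v² = 0.053361.
t = (33.29 − 1.32)/0.053361 = 599 days (vs. the pure-advection estimate x/v = 623 d).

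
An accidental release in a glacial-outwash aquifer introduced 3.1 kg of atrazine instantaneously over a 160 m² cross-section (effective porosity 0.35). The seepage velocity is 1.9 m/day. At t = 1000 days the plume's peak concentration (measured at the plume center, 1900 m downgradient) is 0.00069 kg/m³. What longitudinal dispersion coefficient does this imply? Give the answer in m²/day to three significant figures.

0.512 m²/day

At the plume center C_max = M/(n_e·A·√(4πDt)), so D = M²/(4πt·(n_e·A·C_max)²).
n_e·A·C_max = 0.35 × 160 × 0.00069 = 0.03864 kg/m.
D = 3.1²/(4π × 1000 × 0.03864²) = 0.512 m²/day.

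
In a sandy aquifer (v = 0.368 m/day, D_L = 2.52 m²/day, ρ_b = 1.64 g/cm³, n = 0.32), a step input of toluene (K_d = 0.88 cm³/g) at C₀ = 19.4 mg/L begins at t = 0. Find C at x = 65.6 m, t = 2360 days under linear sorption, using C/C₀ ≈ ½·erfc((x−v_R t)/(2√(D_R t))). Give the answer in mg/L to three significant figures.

Retardation factor R = 1 + ρ_b·K_d/n = 1 + 1.64 × 0.88/0.32 = 5.510.
Sorption retards both mechanisms: v_R = v/R = 0.06679 m/day, D_R = D/R = 0.4574 m²/day.
v_R·t = 0.06679 × 2360 = 157.6244 m; 2√(D_R t) = 65.71 m; argument = (65.6 − 157.6244)/65.71 = -1.400.
C = C₀ × ½·erfc(-1.400) = 19.4 × 0.9761 = 18.9 mg/L.

18.9 mg/L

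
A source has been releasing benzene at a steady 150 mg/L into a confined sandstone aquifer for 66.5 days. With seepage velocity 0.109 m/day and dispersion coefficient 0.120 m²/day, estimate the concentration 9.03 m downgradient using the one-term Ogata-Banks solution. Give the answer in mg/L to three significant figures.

49.2 mg/L

For a continuous step input, C/C₀ ≈ ½·erfc((x−vt)/(2√(Dt))).
vt = 0.109 × 66.5 = 7.2485 m and 2√(Dt) = 2√(0.120 × 66.5) = 5.650 m.
Argument (x−vt)/(2√(Dt)) = (9.03 − 7.2485)/5.650 = 0.3153; ½·erfc(0.3153) = 0.3278.
C = 150 × 0.3278 = 49.2 mg/L.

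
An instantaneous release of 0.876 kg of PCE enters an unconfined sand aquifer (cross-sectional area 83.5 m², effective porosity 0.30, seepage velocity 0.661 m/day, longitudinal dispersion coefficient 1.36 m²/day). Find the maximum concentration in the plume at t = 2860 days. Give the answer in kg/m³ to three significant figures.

0.000158 kg/m³

The peak of an instantaneous 1D plume sits at x = vt; there the Gaussian factor is 1 and C_max = M/(n_e·A·√(4πDt)), where n_e·A is the pore area the mass is dissolved in.
√(4πDt) = √(4π × 1.36 × 2860) = 221.1 m, so C_max = 0.876/(0.30 × 83.5 × 221.1) = 0.000158 kg/m³.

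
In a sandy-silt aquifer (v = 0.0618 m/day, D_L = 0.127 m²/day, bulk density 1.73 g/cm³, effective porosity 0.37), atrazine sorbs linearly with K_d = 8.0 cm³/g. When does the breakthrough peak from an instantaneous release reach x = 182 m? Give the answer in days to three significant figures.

112000 days

Retardation factor R = 1 + ρ_b·K_d/n = 1 + 1.73 × 8.0/0.37 = 38.41.
Sorption retards both mechanisms: v_R = v/R = 0.001609 m/day, D_R = D/R = 0.003306 m²/day.
Peak time from v_R²t² + 2D_R t − x² = 0: t = (√(D_R² + v_R²x²) − D_R)/v_R².
√(D_R² + v_R²x²) = √(0.003306² + 0.001609² × 182²) = 0.2929; v_R² = 2.589e-06.
t = (0.2929 − 0.003306)/2.589e-06 = 112000 days.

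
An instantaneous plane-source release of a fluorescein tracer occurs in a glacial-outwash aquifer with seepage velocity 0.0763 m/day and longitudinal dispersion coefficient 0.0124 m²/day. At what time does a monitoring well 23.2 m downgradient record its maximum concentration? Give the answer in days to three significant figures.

302 days

For the 1D instantaneous-source solution, setting ∂C/∂t = 0 at fixed x gives v²t² + 2Dt − x² = 0, so t = (√(D² + v²x²) − D)/v².
√(D² + v²x²) = √(0.0124² + 0.0763² × 23.2²) = 1.770; v² = 0.00582169.
t = (1.770 − 0.0124)/0.00582169 = 302 days (vs. the pure-advection estimate x/v = 304 d).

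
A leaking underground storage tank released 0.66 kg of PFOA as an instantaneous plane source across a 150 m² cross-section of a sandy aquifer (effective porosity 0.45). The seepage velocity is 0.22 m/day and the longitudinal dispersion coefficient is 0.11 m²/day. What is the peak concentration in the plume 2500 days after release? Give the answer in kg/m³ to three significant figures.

0.000166 kg/m³

The peak of an instantaneous 1D plume sits at x = vt; there the Gaussian factor is 1 and C_max = M/(n_e·A·√(4πDt)), where n_e·A is the pore area the mass is dissolved in.
√(4πDt) = √(4π × 0.11 × 2500) = 58.79 m, so C_max = 0.66/(0.45 × 150 × 58.79) = 0.000166 kg/m³.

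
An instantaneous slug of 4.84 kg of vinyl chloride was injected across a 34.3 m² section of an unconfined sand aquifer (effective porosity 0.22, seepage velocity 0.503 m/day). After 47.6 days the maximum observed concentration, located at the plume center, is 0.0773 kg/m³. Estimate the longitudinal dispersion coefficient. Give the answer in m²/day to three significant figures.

0.115 m²/day

At the plume center C_max = M/(n_e·A·√(4πDt)), so D = M²/(4πt·(n_e·A·C_max)²).
n_e·A·C_max = 0.22 × 34.3 × 0.0773 = 0.5833 kg/m.
D = 4.84²/(4π × 47.6 × 0.5833²) = 0.115 m²/day.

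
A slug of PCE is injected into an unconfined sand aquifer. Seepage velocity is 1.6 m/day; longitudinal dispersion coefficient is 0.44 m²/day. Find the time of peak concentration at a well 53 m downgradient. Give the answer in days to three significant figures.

For the 1D instantaneous-source solution, setting ∂C/∂t = 0 at fixed x gives v²t² + 2Dt − x² = 0, so t = (√(D² + v²x²) − D)/v².
√(D² + v²x²) = √(0.44² + 1.6² × 53²) = 84.80; v² = 2.56.
t = (84.80 − 0.44)/2.56 = 33.0 days (vs. the pure-advection estimate x/v = 33.1 d).

33.0 days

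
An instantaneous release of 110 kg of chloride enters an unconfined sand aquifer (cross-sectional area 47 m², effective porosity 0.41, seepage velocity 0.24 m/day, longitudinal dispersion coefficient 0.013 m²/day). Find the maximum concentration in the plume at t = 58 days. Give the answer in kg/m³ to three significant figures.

The peak of an instantaneous 1D plume sits at x = vt; there the Gaussian factor is 1 and C_max = M/(n_e·A·√(4πDt)), where n_e·A is the pore area the mass is dissolved in.
√(4πDt) = √(4π × 0.013 × 58) = 3.078 m, so C_max = 110/(0.41 × 47 × 3.078) = 1.85 kg/m³.

1.85 kg/m³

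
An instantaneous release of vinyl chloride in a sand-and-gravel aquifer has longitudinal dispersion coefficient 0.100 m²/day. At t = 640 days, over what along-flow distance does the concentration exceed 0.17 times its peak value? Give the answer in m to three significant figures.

The plume is Gaussian with σ = √(2Dt) = √(2 × 0.100 × 640) = 11.31 m.
C/C_peak = exp(−Δx²/(2σ²)) = 0.17 ⇒ Δx = σ·√(−2 ln 0.17) = 11.31 × 1.883 = 21.30 m.
Width = 2Δx = 42.6 m.

42.6 m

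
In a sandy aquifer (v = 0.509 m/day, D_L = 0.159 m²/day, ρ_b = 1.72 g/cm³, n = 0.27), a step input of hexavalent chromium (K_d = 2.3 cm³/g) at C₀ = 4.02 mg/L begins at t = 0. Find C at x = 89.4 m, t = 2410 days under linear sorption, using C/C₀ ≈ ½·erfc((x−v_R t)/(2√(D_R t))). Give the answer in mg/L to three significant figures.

Retardation factor R = 1 + ρ_b·K_d/n = 1 + 1.72 × 2.3/0.27 = 15.65.
Sorption retards both mechanisms: v_R = v/R = 0.03252 m/day, D_R = D/R = 0.01016 m²/day.
v_R·t = 0.03252 × 2410 = 78.3732 m; 2√(D_R t) = 9.897 m; argument = (89.4 − 78.3732)/9.897 = 1.114.
C = C₀ × ½·erfc(1.114) = 4.02 × 0.05758 = 0.231 mg/L.

0.231 mg/L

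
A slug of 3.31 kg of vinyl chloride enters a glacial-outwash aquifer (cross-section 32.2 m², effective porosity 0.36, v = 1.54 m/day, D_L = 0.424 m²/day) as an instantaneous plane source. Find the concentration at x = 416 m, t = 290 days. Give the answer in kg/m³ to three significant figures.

0.00108 kg/m³

For an instantaneous plane source, C(x,t) = M/(n_e·A·√(4πDt)) · exp(−(x−vt)²/(4Dt)), with n_e·A the pore (flow) area.
Plume center vt = 1.54 × 290 = 446.6 m, so the well at 416 m is 30.6 m upgradient of the peak.
√(4πDt) = 39.31 m, giving peak height M/(n_e·A·√(4πDt)) = 3.31/(0.36 × 32.2 × 39.31) = 0.007264 kg/m³.
(x−vt)²/(4Dt) = (-30.6)²/(4 × 0.424 × 290) = 1.904; exp(−1.904) = 0.1490.
C = 0.007264 × 0.1490 = 0.00108 kg/m³.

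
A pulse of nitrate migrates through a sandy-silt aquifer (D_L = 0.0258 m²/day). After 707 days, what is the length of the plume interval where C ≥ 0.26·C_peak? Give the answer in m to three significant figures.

19.8 m

The plume is Gaussian with σ = √(2Dt) = √(2 × 0.0258 × 707) = 6.040 m.
C/C_peak = exp(−Δx²/(2σ²)) = 0.26 ⇒ Δx = σ·√(−2 ln 0.26) = 6.040 × 1.641 = 9.912 m.
Width = 2Δx = 19.8 m.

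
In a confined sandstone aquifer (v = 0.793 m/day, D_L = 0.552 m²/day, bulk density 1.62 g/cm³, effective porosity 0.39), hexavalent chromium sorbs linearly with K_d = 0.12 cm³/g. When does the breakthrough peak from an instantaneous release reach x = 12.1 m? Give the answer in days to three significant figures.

Retardation factor R = 1 + ρ_b·K_d/n = 1 + 1.62 × 0.12/0.39 = 1.498.
Sorption retards both mechanisms: v_R = v/R = 0.5294 m/day, D_R = D/R = 0.3685 m²/day.
Peak time from v_R²t² + 2D_R t − x² = 0: t = (√(D_R² + v_R²x²) − D_R)/v_R².
√(D_R² + v_R²x²) = √(0.3685² + 0.5294² × 12.1²) = 6.416; v_R² = 0.2803.
t = (6.416 − 0.3685)/0.2803 = 21.6 days.

21.6 days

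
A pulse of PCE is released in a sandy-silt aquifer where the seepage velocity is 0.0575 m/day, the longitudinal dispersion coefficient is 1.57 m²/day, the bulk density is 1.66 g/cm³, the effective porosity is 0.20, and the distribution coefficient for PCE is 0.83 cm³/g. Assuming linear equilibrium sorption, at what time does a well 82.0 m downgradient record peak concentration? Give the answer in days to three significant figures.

8110 days

Retardation factor R = 1 + ρ_b·K_d/n = 1 + 1.66 × 0.83/0.20 = 7.889.
Sorption retards both mechanisms: v_R = v/R = 0.007289 m/day, D_R = D/R = 0.1990 m²/day.
Peak time from v_R²t² + 2D_R t − x² = 0: t = (√(D_R² + v_R²x²) − D_R)/v_R².
√(D_R² + v_R²x²) = √(0.1990² + 0.007289² × 82.0²) = 0.6300; v_R² = 5.313e-05.
t = (0.6300 − 0.1990)/5.313e-05 = 8110 days.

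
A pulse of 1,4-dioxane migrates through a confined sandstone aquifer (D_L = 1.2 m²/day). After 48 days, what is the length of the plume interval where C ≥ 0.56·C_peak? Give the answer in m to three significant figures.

23.1 m

The plume is Gaussian with σ = √(2Dt) = √(2 × 1.2 × 48) = 10.73 m.
C/C_peak = exp(−Δx²/(2σ²)) = 0.56 ⇒ Δx = σ·√(−2 ln 0.56) = 10.73 × 1.077 = 11.56 m.
Width = 2Δx = 23.1 m.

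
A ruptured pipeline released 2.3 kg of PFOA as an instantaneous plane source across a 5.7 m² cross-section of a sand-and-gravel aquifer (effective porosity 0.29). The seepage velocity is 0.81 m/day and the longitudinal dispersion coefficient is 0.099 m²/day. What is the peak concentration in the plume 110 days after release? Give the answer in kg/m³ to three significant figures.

The peak of an instantaneous 1D plume sits at x = vt; there the Gaussian factor is 1 and C_max = M/(n_e·A·√(4πDt)), where n_e·A is the pore area the mass is dissolved in.
√(4πDt) = √(4π × 0.099 × 110) = 11.70 m, so C_max = 2.3/(0.29 × 5.7 × 11.70) = 0.119 kg/m³.

0.119 kg/m³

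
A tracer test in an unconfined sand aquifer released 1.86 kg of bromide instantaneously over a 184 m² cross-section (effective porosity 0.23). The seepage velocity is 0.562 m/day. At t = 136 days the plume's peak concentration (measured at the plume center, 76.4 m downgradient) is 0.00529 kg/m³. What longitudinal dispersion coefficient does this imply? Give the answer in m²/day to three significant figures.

0.0404 m²/day

At the plume center C_max = M/(n_e·A·√(4πDt)), so D = M²/(4πt·(n_e·A·C_max)²).
n_e·A·C_max = 0.23 × 184 × 0.00529 = 0.2239 kg/m.
D = 1.86²/(4π × 136 × 0.2239²) = 0.0404 m²/day.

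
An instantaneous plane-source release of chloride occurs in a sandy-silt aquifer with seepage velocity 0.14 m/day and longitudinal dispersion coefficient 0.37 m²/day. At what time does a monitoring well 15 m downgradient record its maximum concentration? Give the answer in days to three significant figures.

For the 1D instantaneous-source solution, setting ∂C/∂t = 0 at fixed x gives v²t² + 2Dt − x² = 0, so t = (√(D² + v²x²) − D)/v².
√(D² + v²x²) = √(0.37² + 0.14² × 15²) = 2.132; v² = 0.0196.
t = (2.132 − 0.37)/0.0196 = 89.9 days (vs. the pure-advection estimate x/v = 107 d).

89.9 days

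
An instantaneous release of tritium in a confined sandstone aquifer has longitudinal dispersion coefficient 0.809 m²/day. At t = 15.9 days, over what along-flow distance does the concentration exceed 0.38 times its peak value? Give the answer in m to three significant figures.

The plume is Gaussian with σ = √(2Dt) = √(2 × 0.809 × 15.9) = 5.072 m.
C/C_peak = exp(−Δx²/(2σ²)) = 0.38 ⇒ Δx = σ·√(−2 ln 0.38) = 5.072 × 1.391 = 7.055 m.
Width = 2Δx = 14.1 m.

14.1 m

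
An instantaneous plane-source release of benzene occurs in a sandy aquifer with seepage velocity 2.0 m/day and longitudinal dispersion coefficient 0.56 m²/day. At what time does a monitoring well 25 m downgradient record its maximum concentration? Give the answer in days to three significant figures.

For the 1D instantaneous-source solution, setting ∂C/∂t = 0 at fixed x gives v²t² + 2Dt − x² = 0, so t = (√(D² + v²x²) − D)/v².
√(D² + v²x²) = √(0.56² + 2.0² × 25²) = 50.00; v² = 4.
t = (50.00 − 0.56)/4 = 12.4 days (vs. the pure-advection estimate x/v = 12.5 d).

12.4 days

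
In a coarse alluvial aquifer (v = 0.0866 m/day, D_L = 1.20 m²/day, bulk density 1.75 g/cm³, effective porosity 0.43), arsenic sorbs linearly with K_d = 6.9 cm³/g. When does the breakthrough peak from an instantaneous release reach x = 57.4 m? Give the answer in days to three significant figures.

Retardation factor R = 1 + ρ_b·K_d/n = 1 + 1.75 × 6.9/0.43 = 29.08.
Sorption retards both mechanisms: v_R = v/R = 0.002978 m/day, D_R = D/R = 0.04127 m²/day.
Peak time from v_R²t² + 2D_R t − x² = 0: t = (√(D_R² + v_R²x²) − D_R)/v_R².
√(D_R² + v_R²x²) = √(0.04127² + 0.002978² × 57.4²) = 0.1758; v_R² = 8.868e-06.
t = (0.1758 − 0.04127)/8.868e-06 = 15200 days.

15200 days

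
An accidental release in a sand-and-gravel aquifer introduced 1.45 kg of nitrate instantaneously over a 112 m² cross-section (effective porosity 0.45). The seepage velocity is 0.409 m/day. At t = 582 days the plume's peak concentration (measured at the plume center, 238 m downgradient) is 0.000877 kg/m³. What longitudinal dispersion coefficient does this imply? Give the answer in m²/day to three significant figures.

0.147 m²/day

At the plume center C_max = M/(n_e·A·√(4πDt)), so D = M²/(4πt·(n_e·A·C_max)²).
n_e·A·C_max = 0.45 × 112 × 0.000877 = 0.04420 kg/m.
D = 1.45²/(4π × 582 × 0.04420²) = 0.147 m²/day.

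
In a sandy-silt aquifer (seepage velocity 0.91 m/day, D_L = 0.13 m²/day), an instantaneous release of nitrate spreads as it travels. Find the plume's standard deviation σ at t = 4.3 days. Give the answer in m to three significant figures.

1.06 m

Dispersive spreading gives a Gaussian with σ² = 2Dt; advection only shifts the center.
σ = √(2 × 0.13 × 4.3) = 1.06 m.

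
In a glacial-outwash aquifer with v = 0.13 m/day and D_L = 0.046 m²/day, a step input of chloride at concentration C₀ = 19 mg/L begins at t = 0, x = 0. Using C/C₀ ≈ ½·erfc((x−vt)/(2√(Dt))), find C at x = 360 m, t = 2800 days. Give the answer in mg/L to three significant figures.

For a continuous step input, C/C₀ ≈ ½·erfc((x−vt)/(2√(Dt))).
vt = 0.13 × 2800 = 364 m and 2√(Dt) = 2√(0.046 × 2800) = 22.70 m.
Argument (x−vt)/(2√(Dt)) = (360 − 364)/22.70 = -0.1762; ½·erfc(-0.1762) = 0.5984.
C = 19 × 0.5984 = 11.4 mg/L.

11.4 mg/L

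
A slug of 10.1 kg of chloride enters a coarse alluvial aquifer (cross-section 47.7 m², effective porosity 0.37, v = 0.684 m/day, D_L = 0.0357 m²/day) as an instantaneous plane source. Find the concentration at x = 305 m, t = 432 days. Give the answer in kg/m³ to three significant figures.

For an instantaneous plane source, C(x,t) = M/(n_e·A·√(4πDt)) · exp(−(x−vt)²/(4Dt)), with n_e·A the pore (flow) area.
Plume center vt = 0.684 × 432 = 295.488 m, so the well at 305 m is 9.512 m downgradient of the peak.
√(4πDt) = 13.92 m, giving peak height M/(n_e·A·√(4πDt)) = 10.1/(0.37 × 47.7 × 13.92) = 0.04111 kg/m³.
(x−vt)²/(4Dt) = (9.512)²/(4 × 0.0357 × 432) = 1.467; exp(−1.467) = 0.2306.
C = 0.04111 × 0.2306 = 0.00948 kg/m³.

0.00948 kg/m³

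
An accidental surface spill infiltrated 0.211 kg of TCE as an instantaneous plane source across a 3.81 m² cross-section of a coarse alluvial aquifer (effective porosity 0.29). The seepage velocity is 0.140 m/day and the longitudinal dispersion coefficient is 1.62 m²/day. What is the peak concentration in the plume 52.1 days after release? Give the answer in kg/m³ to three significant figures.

The peak of an instantaneous 1D plume sits at x = vt; there the Gaussian factor is 1 and C_max = M/(n_e·A·√(4πDt)), where n_e·A is the pore area the mass is dissolved in.
√(4πDt) = √(4π × 1.62 × 52.1) = 32.57 m, so C_max = 0.211/(0.29 × 3.81 × 32.57) = 0.00586 kg/m³.

0.00586 kg/m³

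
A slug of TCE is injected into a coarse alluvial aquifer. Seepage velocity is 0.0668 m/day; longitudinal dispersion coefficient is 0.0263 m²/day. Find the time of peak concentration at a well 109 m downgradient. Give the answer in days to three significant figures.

For the 1D instantaneous-source solution, setting ∂C/∂t = 0 at fixed x gives v²t² + 2Dt − x² = 0, so t = (√(D² + v²x²) − D)/v².
√(D² + v²x²) = √(0.0263² + 0.0668² × 109²) = 7.281; v² = 0.00446224.
t = (7.281 − 0.0263)/0.00446224 = 1630 days (vs. the pure-advection estimate x/v = 1630 d).

1630 days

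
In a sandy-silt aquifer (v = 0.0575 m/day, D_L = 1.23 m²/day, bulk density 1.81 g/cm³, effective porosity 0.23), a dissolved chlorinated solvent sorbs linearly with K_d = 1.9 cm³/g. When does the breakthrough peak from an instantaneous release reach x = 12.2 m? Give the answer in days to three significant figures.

Retardation factor R = 1 + ρ_b·K_d/n = 1 + 1.81 × 1.9/0.23 = 15.95.
Sorption retards both mechanisms: v_R = v/R = 0.003605 m/day, D_R = D/R = 0.07712 m²/day.
Peak time from v_R²t² + 2D_R t − x² = 0: t = (√(D_R² + v_R²x²) − D_R)/v_R².
√(D_R² + v_R²x²) = √(0.07712² + 0.003605² × 12.2²) = 0.08878; v_R² = 1.300e-05.
t = (0.08878 − 0.07712)/1.300e-05 = 897 days.

897 days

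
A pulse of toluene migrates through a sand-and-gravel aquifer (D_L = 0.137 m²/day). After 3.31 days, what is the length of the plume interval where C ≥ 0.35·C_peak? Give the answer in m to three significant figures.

2.76 m

The plume is Gaussian with σ = √(2Dt) = √(2 × 0.137 × 3.31) = 0.9523 m.
C/C_peak = exp(−Δx²/(2σ²)) = 0.35 ⇒ Δx = σ·√(−2 ln 0.35) = 0.9523 × 1.449 = 1.380 m.
Width = 2Δx = 2.76 m.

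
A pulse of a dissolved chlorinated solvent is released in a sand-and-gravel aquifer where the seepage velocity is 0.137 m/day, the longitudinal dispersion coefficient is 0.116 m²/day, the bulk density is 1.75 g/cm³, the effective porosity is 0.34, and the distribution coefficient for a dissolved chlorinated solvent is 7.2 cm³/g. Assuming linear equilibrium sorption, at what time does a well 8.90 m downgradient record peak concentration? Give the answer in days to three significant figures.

2250 days

Retardation factor R = 1 + ρ_b·K_d/n = 1 + 1.75 × 7.2/0.34 = 38.06.
Sorption retards both mechanisms: v_R = v/R = 0.003600 m/day, D_R = D/R = 0.003048 m²/day.
Peak time from v_R²t² + 2D_R t − x² = 0: t = (√(D_R² + v_R²x²) − D_R)/v_R².
√(D_R² + v_R²x²) = √(0.003048² + 0.003600² × 8.90²) = 0.03218; v_R² = 1.296e-05.
t = (0.03218 − 0.003048)/1.296e-05 = 2250 days.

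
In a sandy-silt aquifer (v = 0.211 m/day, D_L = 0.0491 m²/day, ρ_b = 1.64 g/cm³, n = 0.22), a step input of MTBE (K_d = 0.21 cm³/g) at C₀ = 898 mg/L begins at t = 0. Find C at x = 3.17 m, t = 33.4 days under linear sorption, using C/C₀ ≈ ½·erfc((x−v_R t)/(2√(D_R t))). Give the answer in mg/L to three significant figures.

318 mg/L

Retardation factor R = 1 + ρ_b·K_d/n = 1 + 1.64 × 0.21/0.22 = 2.565.
Sorption retards both mechanisms: v_R = v/R = 0.08226 m/day, D_R = D/R = 0.01914 m²/day.
v_R·t = 0.08226 × 33.4 = 2.747484 m; 2√(D_R t) = 1.599 m; argument = (3.17 − 2.747484)/1.599 = 0.2642.
C = C₀ × ½·erfc(0.2642) = 898 × 0.3543 = 318 mg/L.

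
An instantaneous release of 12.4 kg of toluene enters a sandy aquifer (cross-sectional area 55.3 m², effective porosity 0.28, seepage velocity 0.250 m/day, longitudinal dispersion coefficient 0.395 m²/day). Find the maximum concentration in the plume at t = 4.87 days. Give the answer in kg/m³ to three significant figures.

0.163 kg/m³

The peak of an instantaneous 1D plume sits at x = vt; there the Gaussian factor is 1 and C_max = M/(n_e·A·√(4πDt)), where n_e·A is the pore area the mass is dissolved in.
√(4πDt) = √(4π × 0.395 × 4.87) = 4.917 m, so C_max = 12.4/(0.28 × 55.3 × 4.917) = 0.163 kg/m³.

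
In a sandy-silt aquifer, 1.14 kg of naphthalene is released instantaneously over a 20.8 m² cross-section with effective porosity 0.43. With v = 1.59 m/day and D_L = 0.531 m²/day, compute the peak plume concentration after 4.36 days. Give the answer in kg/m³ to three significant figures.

The peak of an instantaneous 1D plume sits at x = vt; there the Gaussian factor is 1 and C_max = M/(n_e·A·√(4πDt)), where n_e·A is the pore area the mass is dissolved in.
√(4πDt) = √(4π × 0.531 × 4.36) = 5.394 m, so C_max = 1.14/(0.43 × 20.8 × 5.394) = 0.0236 kg/m³.

0.0236 kg/m³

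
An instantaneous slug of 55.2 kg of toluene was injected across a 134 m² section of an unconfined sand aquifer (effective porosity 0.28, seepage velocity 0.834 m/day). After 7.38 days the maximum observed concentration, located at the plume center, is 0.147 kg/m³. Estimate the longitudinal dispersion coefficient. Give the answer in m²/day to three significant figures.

1.08 m²/day

At the plume center C_max = M/(n_e·A·√(4πDt)), so D = M²/(4πt·(n_e·A·C_max)²).
n_e·A·C_max = 0.28 × 134 × 0.147 = 5.515 kg/m.
D = 55.2²/(4π × 7.38 × 5.515²) = 1.08 m²/day.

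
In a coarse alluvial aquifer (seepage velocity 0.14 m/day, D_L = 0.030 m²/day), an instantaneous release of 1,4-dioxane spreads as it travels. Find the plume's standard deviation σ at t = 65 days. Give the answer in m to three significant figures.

1.97 m

Dispersive spreading gives a Gaussian with σ² = 2Dt; advection only shifts the center.
σ = √(2 × 0.030 × 65) = 1.97 m.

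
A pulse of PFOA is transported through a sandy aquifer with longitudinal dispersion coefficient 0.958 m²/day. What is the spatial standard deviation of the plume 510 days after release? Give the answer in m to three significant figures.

31.3 m

Dispersive spreading gives a Gaussian with σ² = 2Dt; advection only shifts the center.
σ = √(2 × 0.958 × 510) = 31.3 m.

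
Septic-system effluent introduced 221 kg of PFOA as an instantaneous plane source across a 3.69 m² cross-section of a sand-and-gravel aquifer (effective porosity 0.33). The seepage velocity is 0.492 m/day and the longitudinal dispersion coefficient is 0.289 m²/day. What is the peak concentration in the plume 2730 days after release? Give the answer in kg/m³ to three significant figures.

1.82 kg/m³

The peak of an instantaneous 1D plume sits at x = vt; there the Gaussian factor is 1 and C_max = M/(n_e·A·√(4πDt)), where n_e·A is the pore area the mass is dissolved in.
√(4πDt) = √(4π × 0.289 × 2730) = 99.57 m, so C_max = 221/(0.33 × 3.69 × 99.57) = 1.82 kg/m³.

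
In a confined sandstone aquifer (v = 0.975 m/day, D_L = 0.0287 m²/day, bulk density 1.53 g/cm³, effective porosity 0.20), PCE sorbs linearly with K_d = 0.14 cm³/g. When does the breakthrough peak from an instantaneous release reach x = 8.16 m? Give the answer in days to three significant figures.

17.3 days

Retardation factor R = 1 + ρ_b·K_d/n = 1 + 1.53 × 0.14/0.20 = 2.071.
Sorption retards both mechanisms: v_R = v/R = 0.4708 m/day, D_R = D/R = 0.01386 m²/day.
Peak time from v_R²t² + 2D_R t − x² = 0: t = (√(D_R² + v_R²x²) − D_R)/v_R².
√(D_R² + v_R²x²) = √(0.01386² + 0.4708² × 8.16²) = 3.842; v_R² = 0.2217.
t = (3.842 − 0.01386)/0.2217 = 17.3 days.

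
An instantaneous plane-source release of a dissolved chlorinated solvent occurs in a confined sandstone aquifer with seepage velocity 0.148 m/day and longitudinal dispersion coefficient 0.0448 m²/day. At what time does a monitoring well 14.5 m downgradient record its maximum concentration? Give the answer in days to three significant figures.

95.9 days

For the 1D instantaneous-source solution, setting ∂C/∂t = 0 at fixed x gives v²t² + 2Dt − x² = 0, so t = (√(D² + v²x²) − D)/v².
√(D² + v²x²) = √(0.0448² + 0.148² × 14.5²) = 2.146; v² = 0.021904.
t = (2.146 − 0.0448)/0.021904 = 95.9 days (vs. the pure-advection estimate x/v = 98.0 d).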